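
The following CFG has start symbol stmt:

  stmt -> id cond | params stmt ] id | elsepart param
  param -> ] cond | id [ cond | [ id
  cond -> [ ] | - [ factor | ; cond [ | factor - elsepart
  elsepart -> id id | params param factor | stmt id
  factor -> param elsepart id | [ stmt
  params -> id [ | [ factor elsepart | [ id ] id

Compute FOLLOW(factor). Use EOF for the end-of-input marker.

In cond -> - [ factor: factor is at the end, add FOLLOW(cond) = { EOF, -, [, ], id }.
In cond -> factor - elsepart: add FIRST(- elsepart) = { - }.
In elsepart -> params param factor: factor is at the end, add FOLLOW(elsepart) = { EOF, -, [, ], id }.
In params -> [ factor elsepart: add FIRST(elsepart) = { [, id }.
Union: FOLLOW(factor) = { EOF, -, [, ], id }.

{ EOF, -, [, ], id }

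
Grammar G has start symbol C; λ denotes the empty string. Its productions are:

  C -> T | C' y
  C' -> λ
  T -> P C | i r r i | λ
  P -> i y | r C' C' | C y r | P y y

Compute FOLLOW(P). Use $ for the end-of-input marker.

In T -> P C: add FIRST(C)\{λ} = { i, r, y }.
  Since C is nullable, also add FOLLOW(T) = { $, y }.
In P -> P y y: add FIRST(y y) = { y }.
Union: FOLLOW(P) = { $, i, r, y }.

{ $, i, r, y }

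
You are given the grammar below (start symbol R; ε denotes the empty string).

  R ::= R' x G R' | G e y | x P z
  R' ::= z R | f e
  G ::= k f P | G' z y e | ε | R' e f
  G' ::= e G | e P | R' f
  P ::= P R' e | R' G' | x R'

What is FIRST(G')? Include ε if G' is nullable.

{ e, f, z }

G' ::= e G contributes {e}.
G' ::= e P contributes {e}.
From G' ::= R' f: add FIRST(R') = { f, z }.
Union: FIRST(G') = { e, f, z }.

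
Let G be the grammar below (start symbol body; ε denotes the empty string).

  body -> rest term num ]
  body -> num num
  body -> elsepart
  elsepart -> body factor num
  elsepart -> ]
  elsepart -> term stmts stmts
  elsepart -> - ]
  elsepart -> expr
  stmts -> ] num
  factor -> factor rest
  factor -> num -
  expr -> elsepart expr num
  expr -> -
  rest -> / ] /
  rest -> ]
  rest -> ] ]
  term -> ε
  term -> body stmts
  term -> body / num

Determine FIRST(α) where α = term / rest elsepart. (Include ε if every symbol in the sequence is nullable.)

{ -, /, ], num }

Add FIRST(term)\{ε} = { -, /, ], num }; term is nullable, continue.
/ is a terminal; add {/} and stop.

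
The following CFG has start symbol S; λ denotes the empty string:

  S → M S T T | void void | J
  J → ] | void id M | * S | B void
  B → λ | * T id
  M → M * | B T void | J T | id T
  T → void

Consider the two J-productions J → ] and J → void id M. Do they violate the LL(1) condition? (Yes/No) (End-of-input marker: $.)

FIRST(]) = { ] } and FIRST(void id M) = { void }.
The FIRST sets are disjoint and neither alternative is nullable — no conflict.

No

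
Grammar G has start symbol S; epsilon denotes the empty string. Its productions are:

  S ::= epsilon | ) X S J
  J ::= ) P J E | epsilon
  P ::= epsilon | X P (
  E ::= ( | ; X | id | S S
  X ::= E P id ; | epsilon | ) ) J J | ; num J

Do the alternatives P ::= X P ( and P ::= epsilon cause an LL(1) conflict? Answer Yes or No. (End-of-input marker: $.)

FIRST(X P () = { (, ), ;, id } and FIRST(epsilon) = { epsilon }.
The second alternative is nullable and FOLLOW(P) = { $, (, ), ;, id } shares ( with FIRST of the first — conflict.

Yes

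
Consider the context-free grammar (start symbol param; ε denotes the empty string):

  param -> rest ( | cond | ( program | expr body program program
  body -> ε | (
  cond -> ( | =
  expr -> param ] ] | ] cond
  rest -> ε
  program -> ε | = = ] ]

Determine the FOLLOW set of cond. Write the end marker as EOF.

{ EOF, (, =, ] }

In param -> cond: cond is at the end, add FOLLOW(param) = { EOF, ] }.
In expr -> ] cond: cond is at the end, add FOLLOW(expr) = { EOF, (, =, ] }.
Union: FOLLOW(cond) = { EOF, (, =, ] }.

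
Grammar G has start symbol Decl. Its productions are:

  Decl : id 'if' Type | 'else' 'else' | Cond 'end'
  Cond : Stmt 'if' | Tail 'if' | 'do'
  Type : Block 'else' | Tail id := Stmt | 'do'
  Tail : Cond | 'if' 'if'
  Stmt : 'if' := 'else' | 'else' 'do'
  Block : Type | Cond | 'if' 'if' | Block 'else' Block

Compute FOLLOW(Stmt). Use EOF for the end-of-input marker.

In Cond : Stmt 'if': add FIRST('if') = { 'if' }.
In Type : Tail id := Stmt: Stmt is at the end, add FOLLOW(Type) = { EOF, 'else' }.
Union: FOLLOW(Stmt) = { EOF, 'else', 'if' }.

{ EOF, 'else', 'if' }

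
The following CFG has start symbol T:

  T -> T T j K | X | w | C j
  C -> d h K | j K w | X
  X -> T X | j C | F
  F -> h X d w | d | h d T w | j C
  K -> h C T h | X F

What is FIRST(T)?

From T -> T T j K: add FIRST(T) = { d, h, j, w }.
From T -> X: add FIRST(X) = { d, h, j, w }.
T -> w contributes {w}.
From T -> C j: add FIRST(C) = { d, h, j, w }.
Union: FIRST(T) = { d, h, j, w }.

{ d, h, j, w }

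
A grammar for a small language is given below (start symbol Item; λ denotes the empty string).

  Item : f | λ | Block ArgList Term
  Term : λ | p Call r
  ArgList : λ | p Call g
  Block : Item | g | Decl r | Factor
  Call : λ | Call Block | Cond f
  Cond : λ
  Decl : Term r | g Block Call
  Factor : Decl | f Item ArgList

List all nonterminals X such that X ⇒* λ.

Directly nullable (have an λ-production): Item, Term, ArgList, Call, Cond.
Block : Item with every symbol nullable, so Block is nullable.
No other nonterminal has a production whose RHS symbols are all nullable.

{ ArgList, Block, Call, Cond, Item, Term }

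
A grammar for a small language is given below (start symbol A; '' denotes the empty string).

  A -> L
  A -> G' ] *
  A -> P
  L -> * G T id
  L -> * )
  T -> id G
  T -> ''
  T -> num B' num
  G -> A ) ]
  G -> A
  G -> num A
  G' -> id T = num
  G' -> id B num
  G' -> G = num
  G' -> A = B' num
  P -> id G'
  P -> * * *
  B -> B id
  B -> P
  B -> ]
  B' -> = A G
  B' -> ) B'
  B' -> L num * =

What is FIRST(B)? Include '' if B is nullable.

From B -> B id: add FIRST(B) = { *, ], id }.
From B -> P: add FIRST(P) = { *, id }.
B -> ] contributes {]}.
Union: FIRST(B) = { *, ], id }.

{ *, ], id }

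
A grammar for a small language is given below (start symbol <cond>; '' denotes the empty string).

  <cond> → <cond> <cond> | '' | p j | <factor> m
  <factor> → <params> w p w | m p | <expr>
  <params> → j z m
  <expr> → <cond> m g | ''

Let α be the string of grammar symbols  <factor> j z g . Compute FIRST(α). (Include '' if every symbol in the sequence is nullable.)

Add FIRST(<factor>)\{''} = { j, m, p }; <factor> is nullable, continue.
j is a terminal; add {j} and stop.

{ j, m, p }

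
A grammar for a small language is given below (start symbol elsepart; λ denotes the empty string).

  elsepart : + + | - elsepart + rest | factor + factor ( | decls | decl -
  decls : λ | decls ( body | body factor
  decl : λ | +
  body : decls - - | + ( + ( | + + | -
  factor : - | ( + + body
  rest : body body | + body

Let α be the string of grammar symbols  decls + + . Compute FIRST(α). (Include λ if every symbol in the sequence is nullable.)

Add FIRST(decls)\{λ} = { (, +, - }; decls is nullable, continue.
+ is a terminal; add {+} and stop.

{ (, +, - }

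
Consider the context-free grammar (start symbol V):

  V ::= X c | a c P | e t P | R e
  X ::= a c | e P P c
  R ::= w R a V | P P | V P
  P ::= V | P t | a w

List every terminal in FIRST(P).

{ a, e, w }

From P ::= V: add FIRST(V) = { a, e, w }.
From P ::= P t: add FIRST(P) = { a, e, w }.
P ::= a w contributes {a}.
Union: FIRST(P) = { a, e, w }.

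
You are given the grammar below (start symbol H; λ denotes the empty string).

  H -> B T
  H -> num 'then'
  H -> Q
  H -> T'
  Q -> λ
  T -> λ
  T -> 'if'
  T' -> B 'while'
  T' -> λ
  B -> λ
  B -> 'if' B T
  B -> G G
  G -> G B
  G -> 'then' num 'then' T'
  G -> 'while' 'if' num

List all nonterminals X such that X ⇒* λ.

{ B, H, Q, T, T' }

Directly nullable (have an λ-production): Q, T, T', B.
H -> B T with every symbol nullable, so H is nullable.
No other nonterminal has a production whose RHS symbols are all nullable.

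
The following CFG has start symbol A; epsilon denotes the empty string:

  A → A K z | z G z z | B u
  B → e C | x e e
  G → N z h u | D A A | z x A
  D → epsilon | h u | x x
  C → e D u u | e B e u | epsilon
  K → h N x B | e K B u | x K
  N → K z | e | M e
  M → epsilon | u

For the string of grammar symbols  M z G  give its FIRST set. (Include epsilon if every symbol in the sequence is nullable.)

Add FIRST(M)\{epsilon} = { u }; M is nullable, continue.
z is a terminal; add {z} and stop.

{ u, z }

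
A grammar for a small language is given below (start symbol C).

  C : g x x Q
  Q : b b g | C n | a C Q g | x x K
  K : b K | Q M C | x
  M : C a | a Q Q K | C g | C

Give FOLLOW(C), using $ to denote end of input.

C is the start symbol, so $ ∈ FOLLOW(C).
In Q : C n: add FIRST(n) = { n }.
In Q : a C Q g: add FIRST(Q g) = { a, b, g, x }.
In K : Q M C: C is at the end, add FOLLOW(K) = { $, a, b, g, n, x }.
In M : C a: add FIRST(a) = { a }.
In M : C g: add FIRST(g) = { g }.
In M : C: C is at the end, add FOLLOW(M) = { g }.
Union: FOLLOW(C) = { $, a, b, g, n, x }.

{ $, a, b, g, n, x }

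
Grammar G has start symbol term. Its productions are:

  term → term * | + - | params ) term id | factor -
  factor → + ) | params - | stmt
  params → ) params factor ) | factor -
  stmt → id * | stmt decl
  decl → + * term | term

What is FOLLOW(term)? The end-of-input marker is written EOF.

term is the start symbol, so EOF ∈ FOLLOW(term).
In term → term *: add FIRST(*) = { * }.
In term → params ) term id: add FIRST(id) = { id }.
In decl → + * term: term is at the end, add FOLLOW(decl) = { ), +, -, id }.
In decl → term: term is at the end, add FOLLOW(decl) = { ), +, -, id }.
Union: FOLLOW(term) = { EOF, ), *, +, -, id }.

{ EOF, ), *, +, -, id }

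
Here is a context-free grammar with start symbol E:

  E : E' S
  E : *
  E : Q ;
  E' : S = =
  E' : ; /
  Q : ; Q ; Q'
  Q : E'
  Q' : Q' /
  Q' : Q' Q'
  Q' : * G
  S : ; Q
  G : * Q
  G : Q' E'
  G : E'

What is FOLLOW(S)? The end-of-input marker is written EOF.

{ EOF, = }

In E : E' S: S is at the end, add FOLLOW(E) = { EOF }.
In E' : S = =: add FIRST(= =) = { = }.
Union: FOLLOW(S) = { EOF, = }.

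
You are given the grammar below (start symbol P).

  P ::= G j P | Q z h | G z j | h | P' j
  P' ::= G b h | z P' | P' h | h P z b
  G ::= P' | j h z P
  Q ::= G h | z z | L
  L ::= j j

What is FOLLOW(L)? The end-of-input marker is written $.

In Q ::= L: L is at the end, add FOLLOW(Q) = { z }.
Union: FOLLOW(L) = { z }.

{ z }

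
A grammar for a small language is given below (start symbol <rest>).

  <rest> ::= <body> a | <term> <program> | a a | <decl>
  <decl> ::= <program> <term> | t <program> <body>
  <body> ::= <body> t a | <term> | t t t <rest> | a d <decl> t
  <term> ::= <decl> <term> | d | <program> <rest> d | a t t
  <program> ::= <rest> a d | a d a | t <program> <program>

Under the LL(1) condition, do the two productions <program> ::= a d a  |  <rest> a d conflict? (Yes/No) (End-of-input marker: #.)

Yes

FIRST(a d a) = { a } and FIRST(<rest> a d) = { a, d, t }.
Both contain a, so the two alternatives are not disjoint — LL(1) conflict.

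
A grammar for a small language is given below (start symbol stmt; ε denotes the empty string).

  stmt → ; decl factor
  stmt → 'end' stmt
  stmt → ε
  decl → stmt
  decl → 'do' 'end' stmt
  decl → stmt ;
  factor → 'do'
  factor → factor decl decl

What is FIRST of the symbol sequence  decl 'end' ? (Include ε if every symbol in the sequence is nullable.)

{ 'do', 'end', ; }

Add FIRST(decl)\{ε} = { 'do', 'end', ; }; decl is nullable, continue.
'end' is a terminal; add {'end'} and stop.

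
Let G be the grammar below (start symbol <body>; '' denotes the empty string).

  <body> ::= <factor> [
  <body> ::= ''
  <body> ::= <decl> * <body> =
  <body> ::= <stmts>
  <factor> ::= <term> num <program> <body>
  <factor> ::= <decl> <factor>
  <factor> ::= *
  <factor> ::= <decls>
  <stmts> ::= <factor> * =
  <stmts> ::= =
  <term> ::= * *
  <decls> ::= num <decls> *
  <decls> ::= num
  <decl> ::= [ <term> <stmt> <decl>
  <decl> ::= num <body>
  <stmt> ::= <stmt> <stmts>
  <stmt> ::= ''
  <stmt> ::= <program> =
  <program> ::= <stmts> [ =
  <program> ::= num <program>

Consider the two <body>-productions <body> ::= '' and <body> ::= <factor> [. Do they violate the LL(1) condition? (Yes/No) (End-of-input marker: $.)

FIRST('') = { '' } and FIRST(<factor> [) = { *, [, num }.
The first alternative is nullable and FOLLOW(<body>) = { $, *, =, [, num } shares * with FIRST of the second — conflict.

Yes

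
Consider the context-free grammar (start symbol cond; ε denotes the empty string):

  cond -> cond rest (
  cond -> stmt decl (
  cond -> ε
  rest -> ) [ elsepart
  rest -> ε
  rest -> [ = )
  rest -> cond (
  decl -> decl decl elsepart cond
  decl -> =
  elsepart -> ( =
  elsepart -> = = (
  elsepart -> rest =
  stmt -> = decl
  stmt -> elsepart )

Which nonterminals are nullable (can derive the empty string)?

{ cond, rest }

Directly nullable (have an ε-production): cond, rest.
No other nonterminal has a production whose RHS symbols are all nullable.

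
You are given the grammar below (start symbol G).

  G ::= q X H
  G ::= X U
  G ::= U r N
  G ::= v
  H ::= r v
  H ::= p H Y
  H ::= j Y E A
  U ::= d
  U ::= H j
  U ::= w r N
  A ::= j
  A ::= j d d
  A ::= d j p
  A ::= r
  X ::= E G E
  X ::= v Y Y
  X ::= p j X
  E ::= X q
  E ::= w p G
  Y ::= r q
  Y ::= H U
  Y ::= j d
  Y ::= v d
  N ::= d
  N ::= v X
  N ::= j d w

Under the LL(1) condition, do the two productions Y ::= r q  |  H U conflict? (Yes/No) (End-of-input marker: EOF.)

FIRST(r q) = { r } and FIRST(H U) = { j, p, r }.
Both contain r, so the two alternatives are not disjoint — LL(1) conflict.

Yes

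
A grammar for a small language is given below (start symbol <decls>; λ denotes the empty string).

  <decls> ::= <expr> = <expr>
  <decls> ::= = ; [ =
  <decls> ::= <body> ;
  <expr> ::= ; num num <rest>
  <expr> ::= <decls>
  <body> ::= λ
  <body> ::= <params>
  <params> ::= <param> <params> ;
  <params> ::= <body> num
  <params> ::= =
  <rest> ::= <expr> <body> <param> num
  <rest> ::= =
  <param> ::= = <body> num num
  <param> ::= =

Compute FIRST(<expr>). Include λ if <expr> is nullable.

<expr> ::= ; num num <rest> contributes {;}.
From <expr> ::= <decls>: add FIRST(<decls>) = { ;, =, num }.
Union: FIRST(<expr>) = { ;, =, num }.

{ ;, =, num }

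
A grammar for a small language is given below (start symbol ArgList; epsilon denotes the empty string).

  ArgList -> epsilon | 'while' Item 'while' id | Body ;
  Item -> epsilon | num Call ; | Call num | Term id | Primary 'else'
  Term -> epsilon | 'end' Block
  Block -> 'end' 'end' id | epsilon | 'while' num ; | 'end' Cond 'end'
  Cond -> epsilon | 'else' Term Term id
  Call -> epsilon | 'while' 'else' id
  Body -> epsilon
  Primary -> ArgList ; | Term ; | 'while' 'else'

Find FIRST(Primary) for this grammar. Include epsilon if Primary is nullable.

From Primary -> ArgList ;: ArgList nullable, take FIRST(ArgList) ∪ {;} = { 'while', ; }.
From Primary -> Term ;: Term nullable, take FIRST(Term) ∪ {;} = { 'end', ; }.
Primary -> 'while' 'else' contributes {'while'}.
Union: FIRST(Primary) = { 'end', 'while', ; }.

{ 'end', 'while', ; }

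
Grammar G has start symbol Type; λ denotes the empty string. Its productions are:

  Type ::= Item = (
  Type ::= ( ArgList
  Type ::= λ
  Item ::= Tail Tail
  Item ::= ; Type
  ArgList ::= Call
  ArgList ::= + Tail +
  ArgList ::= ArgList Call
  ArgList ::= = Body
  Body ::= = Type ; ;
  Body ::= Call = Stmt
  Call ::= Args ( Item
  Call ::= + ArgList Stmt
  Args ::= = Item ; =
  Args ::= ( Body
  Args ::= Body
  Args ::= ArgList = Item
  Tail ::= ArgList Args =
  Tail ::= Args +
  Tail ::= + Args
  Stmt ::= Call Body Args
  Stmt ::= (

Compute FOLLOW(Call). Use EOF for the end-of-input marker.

{ EOF, (, +, ;, = }

In ArgList ::= Call: Call is at the end, add FOLLOW(ArgList) = { EOF, (, +, ;, = }.
In ArgList ::= ArgList Call: Call is at the end, add FOLLOW(ArgList) = { EOF, (, +, ;, = }.
In Body ::= Call = Stmt: add FIRST(= Stmt) = { = }.
In Stmt ::= Call Body Args: add FIRST(Body Args) = { (, +, = }.
Union: FOLLOW(Call) = { EOF, (, +, ;, = }.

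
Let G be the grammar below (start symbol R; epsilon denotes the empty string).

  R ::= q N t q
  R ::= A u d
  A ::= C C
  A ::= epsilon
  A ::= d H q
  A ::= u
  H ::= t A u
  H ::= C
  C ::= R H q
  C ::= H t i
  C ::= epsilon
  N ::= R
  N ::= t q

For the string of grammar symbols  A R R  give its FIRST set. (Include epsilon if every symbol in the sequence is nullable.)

Add FIRST(A)\{epsilon} = { d, q, t, u }; A is nullable, continue.
Add FIRST(R) = { d, q, t, u }; R is not nullable, stop.

{ d, q, t, u }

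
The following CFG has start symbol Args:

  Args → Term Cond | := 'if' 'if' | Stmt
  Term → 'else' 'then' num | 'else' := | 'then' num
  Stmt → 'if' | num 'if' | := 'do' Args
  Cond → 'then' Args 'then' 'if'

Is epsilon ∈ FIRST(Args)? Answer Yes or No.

No

No nonterminal in this grammar is nullable.
No production of Args has an RHS whose symbols are all nullable, so Args is not nullable.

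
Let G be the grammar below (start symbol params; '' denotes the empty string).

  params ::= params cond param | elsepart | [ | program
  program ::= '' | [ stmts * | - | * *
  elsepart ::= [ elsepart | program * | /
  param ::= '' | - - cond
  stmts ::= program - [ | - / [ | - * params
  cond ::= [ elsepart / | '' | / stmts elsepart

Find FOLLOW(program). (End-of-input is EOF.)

In params ::= program: program is at the end, add FOLLOW(params) = { EOF, *, -, /, [ }.
In elsepart ::= program *: add FIRST(*) = { * }.
In stmts ::= program - [: add FIRST(- [) = { - }.
Union: FOLLOW(program) = { EOF, *, -, /, [ }.

{ EOF, *, -, /, [ }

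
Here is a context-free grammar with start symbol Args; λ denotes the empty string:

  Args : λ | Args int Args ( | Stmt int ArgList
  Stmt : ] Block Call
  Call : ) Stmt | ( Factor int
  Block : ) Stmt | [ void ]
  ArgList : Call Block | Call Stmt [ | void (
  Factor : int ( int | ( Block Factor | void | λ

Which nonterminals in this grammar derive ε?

Directly nullable (have an λ-production): Args, Factor.
No other nonterminal has a production whose RHS symbols are all nullable.

{ Args, Factor }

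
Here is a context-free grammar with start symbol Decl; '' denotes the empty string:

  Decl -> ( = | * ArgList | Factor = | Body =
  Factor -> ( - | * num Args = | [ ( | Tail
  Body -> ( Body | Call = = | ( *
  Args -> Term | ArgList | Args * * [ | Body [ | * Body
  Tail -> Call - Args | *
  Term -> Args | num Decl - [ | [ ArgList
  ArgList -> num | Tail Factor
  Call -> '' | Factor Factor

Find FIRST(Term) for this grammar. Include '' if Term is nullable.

{ (, *, -, =, [, num }

From Term -> Args: add FIRST(Args) = { (, *, -, =, [, num }.
Term -> num Decl - [ contributes {num}.
Term -> [ ArgList contributes {[}.
Union: FIRST(Term) = { (, *, -, =, [, num }.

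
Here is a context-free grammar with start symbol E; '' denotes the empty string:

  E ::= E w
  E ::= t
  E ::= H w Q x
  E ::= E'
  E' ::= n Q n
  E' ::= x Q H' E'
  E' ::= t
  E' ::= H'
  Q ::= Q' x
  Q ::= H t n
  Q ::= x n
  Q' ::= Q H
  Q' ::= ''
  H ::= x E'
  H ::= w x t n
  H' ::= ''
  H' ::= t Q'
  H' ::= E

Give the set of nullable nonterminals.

Directly nullable (have an ''-production): Q', H'.
E ::= E' with every symbol nullable, so E is nullable.
E' ::= H' with every symbol nullable, so E' is nullable.
No other nonterminal has a production whose RHS symbols are all nullable.

{ E, E', H', Q' }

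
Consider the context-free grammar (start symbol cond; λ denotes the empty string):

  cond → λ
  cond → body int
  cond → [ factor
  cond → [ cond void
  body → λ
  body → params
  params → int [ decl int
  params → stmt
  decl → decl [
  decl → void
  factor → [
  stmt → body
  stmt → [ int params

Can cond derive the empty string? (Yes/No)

cond has an λ-production, so cond ⇒ λ.

Yes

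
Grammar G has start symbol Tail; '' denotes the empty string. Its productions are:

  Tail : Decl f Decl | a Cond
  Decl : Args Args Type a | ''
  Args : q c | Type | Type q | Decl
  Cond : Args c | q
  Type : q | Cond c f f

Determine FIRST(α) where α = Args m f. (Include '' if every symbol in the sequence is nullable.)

Add FIRST(Args)\{''} = { c, q }; Args is nullable, continue.
m is a terminal; add {m} and stop.

{ c, m, q }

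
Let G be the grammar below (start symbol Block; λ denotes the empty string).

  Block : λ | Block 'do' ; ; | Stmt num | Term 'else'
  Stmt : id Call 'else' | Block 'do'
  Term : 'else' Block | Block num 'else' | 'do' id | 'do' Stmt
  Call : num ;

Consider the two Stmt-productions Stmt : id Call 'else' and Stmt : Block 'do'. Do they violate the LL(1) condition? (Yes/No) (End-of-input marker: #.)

Yes

FIRST(id Call 'else') = { id } and FIRST(Block 'do') = { 'do', 'else', id, num }.
Both contain id, so the two alternatives are not disjoint — LL(1) conflict.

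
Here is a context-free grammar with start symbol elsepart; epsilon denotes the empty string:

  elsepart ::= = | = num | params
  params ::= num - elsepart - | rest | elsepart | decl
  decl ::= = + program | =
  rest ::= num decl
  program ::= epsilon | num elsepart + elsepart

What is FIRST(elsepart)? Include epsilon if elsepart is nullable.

elsepart ::= = contributes {=}.
elsepart ::= = num contributes {=}.
From elsepart ::= params: add FIRST(params) = { =, num }.
Union: FIRST(elsepart) = { =, num }.

{ =, num }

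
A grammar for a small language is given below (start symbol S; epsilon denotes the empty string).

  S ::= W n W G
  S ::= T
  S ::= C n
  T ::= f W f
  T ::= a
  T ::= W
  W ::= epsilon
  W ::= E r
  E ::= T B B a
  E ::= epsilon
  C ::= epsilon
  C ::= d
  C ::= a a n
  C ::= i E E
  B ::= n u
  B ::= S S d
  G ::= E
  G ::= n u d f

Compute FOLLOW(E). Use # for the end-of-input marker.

{ #, a, d, f, i, n, r }

In W ::= E r: add FIRST(r) = { r }.
In C ::= i E E: add FIRST(E)\{epsilon} = { a, d, f, i, n, r }.
  Since E is nullable, also add FOLLOW(C) = { n }.
In C ::= i E E: E is at the end, add FOLLOW(C) = { n }.
In G ::= E: E is at the end, add FOLLOW(G) = { #, a, d, f, i, n, r }.
Union: FOLLOW(E) = { #, a, d, f, i, n, r }.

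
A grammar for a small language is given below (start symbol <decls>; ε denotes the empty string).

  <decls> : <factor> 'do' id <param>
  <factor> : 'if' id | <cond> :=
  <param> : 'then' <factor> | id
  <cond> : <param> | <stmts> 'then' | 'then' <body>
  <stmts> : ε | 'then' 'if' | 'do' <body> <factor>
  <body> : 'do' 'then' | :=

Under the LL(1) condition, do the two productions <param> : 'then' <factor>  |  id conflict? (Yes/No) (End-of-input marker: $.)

FIRST('then' <factor>) = { 'then' } and FIRST(id) = { id }.
The FIRST sets are disjoint and neither alternative is nullable — no conflict.

No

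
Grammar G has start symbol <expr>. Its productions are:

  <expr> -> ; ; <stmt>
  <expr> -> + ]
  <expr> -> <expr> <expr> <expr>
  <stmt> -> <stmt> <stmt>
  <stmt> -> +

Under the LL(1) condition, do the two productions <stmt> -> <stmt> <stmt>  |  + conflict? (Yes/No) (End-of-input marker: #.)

Yes

FIRST(<stmt> <stmt>) = { + } and FIRST(+) = { + }.
Both contain +, so the two alternatives are not disjoint — LL(1) conflict.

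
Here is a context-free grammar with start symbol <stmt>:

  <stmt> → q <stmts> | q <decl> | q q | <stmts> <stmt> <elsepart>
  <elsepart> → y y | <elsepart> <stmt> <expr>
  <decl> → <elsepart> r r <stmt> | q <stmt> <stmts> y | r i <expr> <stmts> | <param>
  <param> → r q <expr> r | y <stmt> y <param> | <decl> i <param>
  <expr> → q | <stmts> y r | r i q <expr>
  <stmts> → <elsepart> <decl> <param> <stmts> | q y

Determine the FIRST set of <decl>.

From <decl> → <elsepart> r r <stmt>: add FIRST(<elsepart>) = { y }.
<decl> → q <stmt> <stmts> y contributes {q}.
<decl> → r i <expr> <stmts> contributes {r}.
From <decl> → <param>: add FIRST(<param>) = { q, r, y }.
Union: FIRST(<decl>) = { q, r, y }.

{ q, r, y }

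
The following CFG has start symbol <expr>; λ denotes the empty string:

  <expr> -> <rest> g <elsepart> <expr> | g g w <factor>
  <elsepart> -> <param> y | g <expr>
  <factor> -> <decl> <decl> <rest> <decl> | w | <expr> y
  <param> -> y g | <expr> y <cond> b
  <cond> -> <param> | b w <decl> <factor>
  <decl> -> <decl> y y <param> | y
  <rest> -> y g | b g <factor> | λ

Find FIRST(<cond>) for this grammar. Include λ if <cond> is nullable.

From <cond> -> <param>: add FIRST(<param>) = { b, g, y }.
<cond> -> b w <decl> <factor> contributes {b}.
Union: FIRST(<cond>) = { b, g, y }.

{ b, g, y }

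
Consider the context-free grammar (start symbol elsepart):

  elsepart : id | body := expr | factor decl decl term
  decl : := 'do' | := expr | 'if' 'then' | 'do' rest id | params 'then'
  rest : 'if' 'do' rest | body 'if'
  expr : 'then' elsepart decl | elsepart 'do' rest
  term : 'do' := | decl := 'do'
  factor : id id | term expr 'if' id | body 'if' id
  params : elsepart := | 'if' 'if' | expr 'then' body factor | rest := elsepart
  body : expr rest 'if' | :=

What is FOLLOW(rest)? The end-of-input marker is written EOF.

In decl : 'do' rest id: add FIRST(id) = { id }.
In rest : 'if' 'do' rest: rest is at the end, add FOLLOW(rest) = { EOF, 'do', 'if', 'then', :=, id }.
In expr : elsepart 'do' rest: rest is at the end, add FOLLOW(expr) = { EOF, 'do', 'if', 'then', :=, id }.
In params : rest := elsepart: add FIRST(:= elsepart) = { := }.
In body : expr rest 'if': add FIRST('if') = { 'if' }.
Union: FOLLOW(rest) = { EOF, 'do', 'if', 'then', :=, id }.

{ EOF, 'do', 'if', 'then', :=, id }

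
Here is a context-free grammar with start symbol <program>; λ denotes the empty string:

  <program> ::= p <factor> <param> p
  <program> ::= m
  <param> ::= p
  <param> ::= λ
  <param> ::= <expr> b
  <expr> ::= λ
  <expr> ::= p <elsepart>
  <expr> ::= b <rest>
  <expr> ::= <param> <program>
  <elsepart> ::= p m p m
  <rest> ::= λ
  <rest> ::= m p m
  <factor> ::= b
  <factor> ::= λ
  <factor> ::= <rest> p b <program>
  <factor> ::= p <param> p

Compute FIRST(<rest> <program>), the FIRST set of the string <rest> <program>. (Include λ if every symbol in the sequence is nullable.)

{ m, p }

Add FIRST(<rest>)\{λ} = { m }; <rest> is nullable, continue.
Add FIRST(<program>) = { m, p }; <program> is not nullable, stop.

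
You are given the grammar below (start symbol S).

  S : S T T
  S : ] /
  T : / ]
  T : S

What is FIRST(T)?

{ /, ] }

T : / ] contributes {/}.
From T : S: add FIRST(S) = { ] }.
Union: FIRST(T) = { /, ] }.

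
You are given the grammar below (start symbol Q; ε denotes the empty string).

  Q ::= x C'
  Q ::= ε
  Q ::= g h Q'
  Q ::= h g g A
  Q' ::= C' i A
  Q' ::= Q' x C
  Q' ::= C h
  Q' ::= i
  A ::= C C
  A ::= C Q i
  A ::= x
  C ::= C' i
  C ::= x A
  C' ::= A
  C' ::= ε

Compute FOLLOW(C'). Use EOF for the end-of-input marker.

{ EOF, i }

In Q ::= x C': C' is at the end, add FOLLOW(Q) = { EOF, i }.
In Q' ::= C' i A: add FIRST(i A) = { i }.
In C ::= C' i: add FIRST(i) = { i }.
Union: FOLLOW(C') = { EOF, i }.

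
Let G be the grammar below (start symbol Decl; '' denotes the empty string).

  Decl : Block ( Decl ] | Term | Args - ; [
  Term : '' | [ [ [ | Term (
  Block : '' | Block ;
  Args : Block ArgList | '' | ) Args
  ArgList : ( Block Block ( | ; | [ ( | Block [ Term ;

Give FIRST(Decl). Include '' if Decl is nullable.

{ (, ), -, ;, [, '' }

From Decl : Block ( Decl ]: Block nullable, take FIRST(Block) ∪ {(} = { (, ; }.
From Decl : Term: add FIRST(Term) = { (, [, '' } (including '' since Term is nullable).
From Decl : Args - ; [: Args nullable, take FIRST(Args) ∪ {-} = { (, ), -, ;, [ }.
Union: FIRST(Decl) = { (, ), -, ;, [, '' }.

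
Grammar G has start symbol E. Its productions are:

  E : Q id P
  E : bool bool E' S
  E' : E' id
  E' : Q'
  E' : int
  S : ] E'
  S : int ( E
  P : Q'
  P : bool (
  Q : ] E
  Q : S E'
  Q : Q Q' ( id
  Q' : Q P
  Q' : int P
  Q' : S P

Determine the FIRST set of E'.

From E' : E' id: add FIRST(E') = { ], int }.
From E' : Q': add FIRST(Q') = { ], int }.
E' : int contributes {int}.
Union: FIRST(E') = { ], int }.

{ ], int }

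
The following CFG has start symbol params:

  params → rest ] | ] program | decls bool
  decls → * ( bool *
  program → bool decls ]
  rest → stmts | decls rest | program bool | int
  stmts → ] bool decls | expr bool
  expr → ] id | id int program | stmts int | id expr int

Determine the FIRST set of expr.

{ ], id }

expr → ] id contributes {]}.
expr → id int program contributes {id}.
From expr → stmts int: add FIRST(stmts) = { ], id }.
expr → id expr int contributes {id}.
Union: FIRST(expr) = { ], id }.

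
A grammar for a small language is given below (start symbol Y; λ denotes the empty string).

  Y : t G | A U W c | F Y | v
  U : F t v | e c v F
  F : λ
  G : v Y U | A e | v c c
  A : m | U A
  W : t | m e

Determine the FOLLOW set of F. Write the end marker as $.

{ $, e, m, t, v }

In Y : F Y: add FIRST(Y) = { e, m, t, v }.
In U : F t v: add FIRST(t v) = { t }.
In U : e c v F: F is at the end, add FOLLOW(U) = { $, e, m, t }.
Union: FOLLOW(F) = { $, e, m, t, v }.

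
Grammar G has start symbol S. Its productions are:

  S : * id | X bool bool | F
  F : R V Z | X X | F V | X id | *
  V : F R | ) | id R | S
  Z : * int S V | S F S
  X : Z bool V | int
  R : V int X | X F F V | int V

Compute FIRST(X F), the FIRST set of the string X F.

{ ), *, id, int }

Add FIRST(X) = { ), *, id, int }; X is not nullable, stop.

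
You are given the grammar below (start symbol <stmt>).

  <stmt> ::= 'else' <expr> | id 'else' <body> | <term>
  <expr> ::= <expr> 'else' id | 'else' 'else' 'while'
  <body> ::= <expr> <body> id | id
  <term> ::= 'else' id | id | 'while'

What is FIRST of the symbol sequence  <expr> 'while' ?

{ 'else' }

Add FIRST(<expr>) = { 'else' }; <expr> is not nullable, stop.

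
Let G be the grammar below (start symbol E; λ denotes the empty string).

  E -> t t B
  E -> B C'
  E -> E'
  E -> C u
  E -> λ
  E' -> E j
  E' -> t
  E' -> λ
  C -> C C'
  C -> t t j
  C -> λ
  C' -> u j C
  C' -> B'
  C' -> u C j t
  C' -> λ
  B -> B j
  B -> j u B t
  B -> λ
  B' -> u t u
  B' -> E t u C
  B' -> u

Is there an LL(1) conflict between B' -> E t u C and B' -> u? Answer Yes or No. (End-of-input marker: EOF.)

FIRST(E t u C) = { j, t, u } and FIRST(u) = { u }.
Both contain u, so the two alternatives are not disjoint — LL(1) conflict.

Yes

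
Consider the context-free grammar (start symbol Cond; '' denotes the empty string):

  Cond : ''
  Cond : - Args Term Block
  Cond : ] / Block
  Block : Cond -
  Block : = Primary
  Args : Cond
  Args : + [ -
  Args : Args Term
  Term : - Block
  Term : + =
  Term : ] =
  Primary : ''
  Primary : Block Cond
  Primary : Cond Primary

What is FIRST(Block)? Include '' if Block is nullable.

{ -, =, ] }

From Block : Cond -: Cond nullable, take FIRST(Cond) ∪ {-} = { -, ] }.
Block : = Primary contributes {=}.
Union: FIRST(Block) = { -, =, ] }.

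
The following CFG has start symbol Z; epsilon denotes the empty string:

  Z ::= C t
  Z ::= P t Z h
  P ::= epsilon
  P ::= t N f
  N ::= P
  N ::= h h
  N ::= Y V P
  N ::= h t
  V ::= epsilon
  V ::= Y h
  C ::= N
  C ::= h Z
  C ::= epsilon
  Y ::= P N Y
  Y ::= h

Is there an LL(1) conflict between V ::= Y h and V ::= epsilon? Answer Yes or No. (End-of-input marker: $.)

Yes

FIRST(Y h) = { h, t } and FIRST(epsilon) = { epsilon }.
The second alternative is nullable and FOLLOW(V) = { f, h, t } shares h with FIRST of the first — conflict.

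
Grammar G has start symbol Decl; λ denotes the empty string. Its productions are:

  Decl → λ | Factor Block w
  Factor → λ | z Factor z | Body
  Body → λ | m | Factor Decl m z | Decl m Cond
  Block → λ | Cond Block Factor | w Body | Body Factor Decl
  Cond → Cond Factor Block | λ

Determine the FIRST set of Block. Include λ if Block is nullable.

Block → λ contributes λ.
From Block → Cond Block Factor: Cond, Block, Factor nullable, take FIRST(Cond) ∪ FIRST(Block) ∪ FIRST(Factor) = { m, w, z }; also λ since the whole RHS is nullable.
Block → w Body contributes {w}.
From Block → Body Factor Decl: Body, Factor, Decl nullable, take FIRST(Body) ∪ FIRST(Factor) ∪ FIRST(Decl) = { m, w, z }; also λ since the whole RHS is nullable.
Union: FIRST(Block) = { m, w, z, λ }.

{ m, w, z, λ }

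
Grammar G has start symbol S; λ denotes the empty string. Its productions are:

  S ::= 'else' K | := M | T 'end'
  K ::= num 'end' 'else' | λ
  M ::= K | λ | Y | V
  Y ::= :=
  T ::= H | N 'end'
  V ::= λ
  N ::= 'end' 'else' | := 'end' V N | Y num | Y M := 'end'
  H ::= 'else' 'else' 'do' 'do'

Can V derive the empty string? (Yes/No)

Yes

V has an λ-production, so V ⇒ λ.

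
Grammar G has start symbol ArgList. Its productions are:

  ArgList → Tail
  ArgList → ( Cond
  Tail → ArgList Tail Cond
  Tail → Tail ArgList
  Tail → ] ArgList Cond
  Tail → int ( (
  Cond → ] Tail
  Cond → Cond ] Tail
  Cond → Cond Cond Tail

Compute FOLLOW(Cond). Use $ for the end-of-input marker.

In ArgList → ( Cond: Cond is at the end, add FOLLOW(ArgList) = { $, (, ], int }.
In Tail → ArgList Tail Cond: Cond is at the end, add FOLLOW(Tail) = { $, (, ], int }.
In Tail → ] ArgList Cond: Cond is at the end, add FOLLOW(Tail) = { $, (, ], int }.
In Cond → Cond ] Tail: add FIRST(] Tail) = { ] }.
In Cond → Cond Cond Tail: add FIRST(Cond Tail) = { ] }.
In Cond → Cond Cond Tail: add FIRST(Tail) = { (, ], int }.
Union: FOLLOW(Cond) = { $, (, ], int }.

{ $, (, ], int }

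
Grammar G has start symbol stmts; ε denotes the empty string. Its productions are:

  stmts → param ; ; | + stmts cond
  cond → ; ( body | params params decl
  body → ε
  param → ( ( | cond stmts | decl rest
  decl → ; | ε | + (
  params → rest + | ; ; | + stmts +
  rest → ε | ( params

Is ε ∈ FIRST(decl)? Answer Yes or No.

Yes

decl has an ε-production, so decl ⇒ ε.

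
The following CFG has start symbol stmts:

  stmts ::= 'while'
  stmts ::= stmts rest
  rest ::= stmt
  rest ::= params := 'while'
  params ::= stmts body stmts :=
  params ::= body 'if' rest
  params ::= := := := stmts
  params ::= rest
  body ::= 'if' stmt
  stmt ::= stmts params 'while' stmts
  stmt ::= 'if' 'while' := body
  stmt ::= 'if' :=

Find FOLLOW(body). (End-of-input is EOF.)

In params ::= stmts body stmts :=: add FIRST(stmts :=) = { 'while' }.
In params ::= body 'if' rest: add FIRST('if' rest) = { 'if' }.
In stmt ::= 'if' 'while' := body: body is at the end, add FOLLOW(stmt) = { EOF, 'if', 'while', := }.
Union: FOLLOW(body) = { EOF, 'if', 'while', := }.

{ EOF, 'if', 'while', := }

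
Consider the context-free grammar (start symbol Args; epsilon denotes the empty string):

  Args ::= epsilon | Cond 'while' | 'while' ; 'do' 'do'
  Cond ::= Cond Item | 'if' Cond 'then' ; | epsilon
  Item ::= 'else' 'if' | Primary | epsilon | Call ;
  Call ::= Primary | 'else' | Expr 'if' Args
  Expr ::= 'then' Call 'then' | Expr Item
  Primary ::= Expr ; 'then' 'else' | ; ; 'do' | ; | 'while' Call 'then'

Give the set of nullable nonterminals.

Directly nullable (have an epsilon-production): Args, Cond, Item.
No other nonterminal has a production whose RHS symbols are all nullable.

{ Args, Cond, Item }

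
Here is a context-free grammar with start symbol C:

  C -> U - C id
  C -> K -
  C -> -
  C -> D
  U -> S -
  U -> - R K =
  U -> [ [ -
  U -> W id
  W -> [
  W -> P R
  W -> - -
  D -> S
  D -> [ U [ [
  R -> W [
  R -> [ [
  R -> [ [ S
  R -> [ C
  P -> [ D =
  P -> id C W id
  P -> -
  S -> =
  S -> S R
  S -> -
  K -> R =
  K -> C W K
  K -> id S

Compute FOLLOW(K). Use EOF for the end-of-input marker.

{ -, = }

In C -> K -: add FIRST(-) = { - }.
In U -> - R K =: add FIRST(=) = { = }.
In K -> C W K: K is at the end, add FOLLOW(K) = { -, = }.
Union: FOLLOW(K) = { -, = }.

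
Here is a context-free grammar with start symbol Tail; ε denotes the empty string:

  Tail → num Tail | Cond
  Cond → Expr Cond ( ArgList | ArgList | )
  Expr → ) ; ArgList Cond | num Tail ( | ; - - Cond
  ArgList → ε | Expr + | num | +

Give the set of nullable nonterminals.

{ ArgList, Cond, Tail }

Directly nullable (have an ε-production): ArgList.
Cond → ArgList with every symbol nullable, so Cond is nullable.
Tail → Cond with every symbol nullable, so Tail is nullable.
No other nonterminal has a production whose RHS symbols are all nullable.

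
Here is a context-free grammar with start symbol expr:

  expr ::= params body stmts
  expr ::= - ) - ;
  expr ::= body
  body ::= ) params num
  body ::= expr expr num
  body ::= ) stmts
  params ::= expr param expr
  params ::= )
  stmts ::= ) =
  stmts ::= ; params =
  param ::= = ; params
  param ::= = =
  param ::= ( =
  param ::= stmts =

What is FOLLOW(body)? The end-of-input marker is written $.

{ $, (, ), -, ;, =, num }

In expr ::= params body stmts: add FIRST(stmts) = { ), ; }.
In expr ::= body: body is at the end, add FOLLOW(expr) = { $, (, ), -, ;, =, num }.
Union: FOLLOW(body) = { $, (, ), -, ;, =, num }.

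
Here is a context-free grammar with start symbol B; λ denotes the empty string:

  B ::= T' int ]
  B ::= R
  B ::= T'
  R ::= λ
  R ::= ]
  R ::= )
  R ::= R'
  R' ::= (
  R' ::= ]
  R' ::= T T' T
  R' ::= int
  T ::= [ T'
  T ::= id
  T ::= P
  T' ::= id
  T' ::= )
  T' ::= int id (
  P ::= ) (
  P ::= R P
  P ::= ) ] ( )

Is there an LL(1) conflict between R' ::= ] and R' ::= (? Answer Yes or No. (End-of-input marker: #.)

FIRST(]) = { ] } and FIRST(() = { ( }.
The FIRST sets are disjoint and neither alternative is nullable — no conflict.

No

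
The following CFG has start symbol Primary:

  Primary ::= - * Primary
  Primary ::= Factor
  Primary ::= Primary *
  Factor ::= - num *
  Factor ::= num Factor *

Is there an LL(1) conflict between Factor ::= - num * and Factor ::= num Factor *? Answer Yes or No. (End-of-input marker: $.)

No

FIRST(- num *) = { - } and FIRST(num Factor *) = { num }.
The FIRST sets are disjoint and neither alternative is nullable — no conflict.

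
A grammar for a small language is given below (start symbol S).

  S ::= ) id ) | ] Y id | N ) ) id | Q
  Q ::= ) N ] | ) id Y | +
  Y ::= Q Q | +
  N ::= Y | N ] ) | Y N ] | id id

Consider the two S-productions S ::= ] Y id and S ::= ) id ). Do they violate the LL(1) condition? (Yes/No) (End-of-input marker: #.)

FIRST(] Y id) = { ] } and FIRST() id )) = { ) }.
The FIRST sets are disjoint and neither alternative is nullable — no conflict.

No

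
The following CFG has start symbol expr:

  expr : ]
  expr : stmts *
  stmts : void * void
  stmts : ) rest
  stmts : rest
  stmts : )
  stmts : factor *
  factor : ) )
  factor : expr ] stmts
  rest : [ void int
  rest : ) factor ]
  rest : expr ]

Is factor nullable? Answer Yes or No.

No

No nonterminal in this grammar is nullable.
No production of factor has an RHS whose symbols are all nullable, so factor is not nullable.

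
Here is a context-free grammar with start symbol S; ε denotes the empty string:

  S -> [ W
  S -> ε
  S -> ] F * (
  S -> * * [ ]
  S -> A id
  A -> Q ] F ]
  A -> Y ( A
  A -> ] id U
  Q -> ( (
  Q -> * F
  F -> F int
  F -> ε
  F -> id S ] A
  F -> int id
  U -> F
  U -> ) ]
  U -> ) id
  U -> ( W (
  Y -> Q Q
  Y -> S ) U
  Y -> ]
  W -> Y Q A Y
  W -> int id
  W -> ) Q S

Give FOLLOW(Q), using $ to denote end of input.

In A -> Q ] F ]: add FIRST(] F ]) = { ] }.
In Y -> Q Q: add FIRST(Q) = { (, * }.
In Y -> Q Q: Q is at the end, add FOLLOW(Y) = { $, (, ), *, ] }.
In W -> Y Q A Y: add FIRST(A Y) = { (, ), *, [, ] }.
In W -> ) Q S: add FIRST(S)\{ε} = { (, ), *, [, ] }.
  Since S is nullable, also add FOLLOW(W) = { $, (, ), ] }.
Union: FOLLOW(Q) = { $, (, ), *, [, ] }.

{ $, (, ), *, [, ] }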